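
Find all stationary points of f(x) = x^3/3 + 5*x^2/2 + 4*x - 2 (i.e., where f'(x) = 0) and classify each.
f'(x) = x^2 + 5*x + 4

Solve f'(x) = 0:
  Factor: x^2 + 5*x + 4 = (x + 1)*(x + 4) = 0.
  ⇒ x = -4, -1

f''(x) = 2*x + 5
Second-derivative test at each critical point:
  f''(-4) = -3 < 0 → local maximum
  f''(-1) = 3 > 0 → local minimum

Critical points: x = -4 (local maximum); x = -1 (local minimum)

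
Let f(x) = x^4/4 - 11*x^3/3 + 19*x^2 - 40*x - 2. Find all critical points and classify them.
f'(x) = x^3 - 11*x^2 + 38*x - 40

Solve f'(x) = 0:
  Factor: x^3 - 11*x^2 + 38*x - 40 = (x - 5)*(x - 4)*(x - 2) = 0.
  ⇒ x = 2, 4, 5

f''(x) = 3*x^2 - 22*x + 38
Second-derivative test at each critical point:
  f''(2) = 6 > 0 → local minimum
  f''(4) = -2 < 0 → local maximum
  f''(5) = 3 > 0 → local minimum

Critical points: x = 2 (local minimum); x = 4 (local maximum); x = 5 (local minimum)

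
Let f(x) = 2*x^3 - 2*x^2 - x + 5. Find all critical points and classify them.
f'(x) = 6*x^2 - 4*x - 1

Solve f'(x) = 0:
  6*x^2 - 4*x - 1 = 0 has no rational roots; quadratic formula: x = (4 ± √40)/12.
  ⇒ x = 1/3 - sqrt(10)/6 ≈ -0.1937, 1/3 + sqrt(10)/6 ≈ 0.8604

f''(x) = 12*x - 4
Second-derivative test at each critical point:
  f''(-0.1937) = -6.3246 < 0 → local maximum
  f''(0.8604) = 6.3246 > 0 → local minimum

Critical points: x = 1/3 - sqrt(10)/6 ≈ -0.1937 (local maximum); x = 1/3 + sqrt(10)/6 ≈ 0.8604 (local minimum)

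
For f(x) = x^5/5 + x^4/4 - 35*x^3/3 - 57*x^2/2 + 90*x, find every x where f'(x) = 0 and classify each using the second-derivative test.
f'(x) = x^4 + x^3 - 35*x^2 - 57*x + 90

Solve f'(x) = 0:
  Factor: x^4 + x^3 - 35*x^2 - 57*x + 90 = (x - 6)*(x - 1)*(x + 3)*(x + 5) = 0.
  ⇒ x = -5, -3, 1, 6

f''(x) = 4*x^3 + 3*x^2 - 70*x - 57
Second-derivative test at each critical point:
  f''(-5) = -132 < 0 → local maximum
  f''(-3) = 72 > 0 → local minimum
  f''(1) = -120 < 0 → local maximum
  f''(6) = 495 > 0 → local minimum

Critical points: x = -5 (local maximum); x = -3 (local minimum); x = 1 (local maximum); x = 6 (local minimum)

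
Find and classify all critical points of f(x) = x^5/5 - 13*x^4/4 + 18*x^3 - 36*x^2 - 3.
f'(x) = x*(x^3 - 13*x^2 + 54*x - 72)

Solve f'(x) = 0:
  Factor: x^4 - 13*x^3 + 54*x^2 - 72*x = x*(x - 6)*(x - 4)*(x - 3) = 0.
  ⇒ x = 0, 3, 4, 6

f''(x) = 4*x^3 - 39*x^2 + 108*x - 72
Second-derivative test at each critical point:
  f''(0) = -72 < 0 → local maximum
  f''(3) = 9 > 0 → local minimum
  f''(4) = -8 < 0 → local maximum
  f''(6) = 36 > 0 → local minimum

Critical points: x = 0 (local maximum); x = 3 (local minimum); x = 4 (local maximum); x = 6 (local minimum)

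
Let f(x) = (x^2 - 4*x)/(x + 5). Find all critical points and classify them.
f'(x) = (x^2 + 10*x - 20)/(x^2 + 10*x + 25)

Solve f'(x) = 0:
  f'(x) = (x^2 + 10*x - 20)/(x + 5)^2; the denominator is positive wherever f is defined, so f'(x) = 0 ⇔ x^2 + 10*x - 20 = 0.
  x^2 + 10*x - 20 = 0 has no rational roots; quadratic formula: x = (-10 ± √180)/2.
  ⇒ x = -3*sqrt(5) - 5 ≈ -11.7082, -5 + 3*sqrt(5) ≈ 1.7082

f''(x) = 90/(x^3 + 15*x^2 + 75*x + 125)
Second-derivative test at each critical point:
  f''(-11.7082) = -0.2981 < 0 → local maximum
  f''(1.7082) = 0.2981 > 0 → local minimum

Critical points: x = -3*sqrt(5) - 5 ≈ -11.7082 (local maximum); x = -5 + 3*sqrt(5) ≈ 1.7082 (local minimum)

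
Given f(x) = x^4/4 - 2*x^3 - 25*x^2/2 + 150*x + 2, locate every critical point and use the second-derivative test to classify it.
f'(x) = x^3 - 6*x^2 - 25*x + 150

Solve f'(x) = 0:
  Factor: x^3 - 6*x^2 - 25*x + 150 = (x - 6)*(x - 5)*(x + 5) = 0.
  ⇒ x = -5, 5, 6

f''(x) = 3*x^2 - 12*x - 25
Second-derivative test at each critical point:
  f''(-5) = 110 > 0 → local minimum
  f''(5) = -10 < 0 → local maximum
  f''(6) = 11 > 0 → local minimum

Critical points: x = -5 (local minimum); x = 5 (local maximum); x = 6 (local minimum)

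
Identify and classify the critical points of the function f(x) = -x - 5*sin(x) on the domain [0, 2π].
f'(x) = -5*cos(x) - 1

Solve f'(x) = 0 on [0, 2π]:
  f'(x) = 0 ⇔ cos(x) = -1/5, i.e. x = ±arccos(-1/5) + 2nπ; keep the solutions lying in [0, 2π].
  ⇒ x = acos(-1/5) ≈ 1.7722, -acos(-1/5) + 2*pi ≈ 4.5110

f''(x) = 5*sin(x)
Second-derivative test at each critical point:
  f''(1.7722) = 4.8990 > 0 → local minimum
  f''(4.5110) = -4.8990 < 0 → local maximum

Critical points: x = acos(-1/5) ≈ 1.7722 (local minimum); x = -acos(-1/5) + 2*pi ≈ 4.5110 (local maximum)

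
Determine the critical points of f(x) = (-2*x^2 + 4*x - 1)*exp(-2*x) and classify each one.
f'(x) = 2*(2*x^2 - 6*x + 3)*exp(-2*x)

Solve f'(x) = 0:
  f'(x) = (4*x^2 - 12*x + 6)·exp(-2*x) and exp(-2*x) > 0 for every x, so f'(x) = 0 ⇔ 4*x^2 - 12*x + 6 = 0.
  Factor: 4*x^2 - 12*x + 6 = 2*(2*x^2 - 6*x + 3); 2*x^2 - 6*x + 3 = 0 has no rational roots; quadratic formula: x = (6 ± √12)/4.
  ⇒ x = 3/2 - sqrt(3)/2 ≈ 0.6340, sqrt(3)/2 + 3/2 ≈ 2.3660

f''(x) = 8*(-x^2 + 4*x - 3)*exp(-2*x)
Second-derivative test at each critical point:
  f''(0.6340) = -1.9497 < 0 → local maximum
  f''(2.3660) = 0.0610 > 0 → local minimum

Critical points: x = 3/2 - sqrt(3)/2 ≈ 0.6340 (local maximum); x = sqrt(3)/2 + 3/2 ≈ 2.3660 (local minimum)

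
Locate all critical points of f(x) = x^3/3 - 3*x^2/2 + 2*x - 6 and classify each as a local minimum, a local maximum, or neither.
f'(x) = x^2 - 3*x + 2

Solve f'(x) = 0:
  Factor: x^2 - 3*x + 2 = (x - 2)*(x - 1) = 0.
  ⇒ x = 1, 2

f''(x) = 2*x - 3
Second-derivative test at each critical point:
  f''(1) = -1 < 0 → local maximum
  f''(2) = 1 > 0 → local minimum

Critical points: x = 1 (local maximum); x = 2 (local minimum)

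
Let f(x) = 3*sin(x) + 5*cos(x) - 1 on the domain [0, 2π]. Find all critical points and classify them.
f'(x) = -5*sin(x) + 3*cos(x)

Solve f'(x) = 0 on [0, 2π]:
  f'(x) = 0 ⇔ 3*cos(x) = 5*sin(x) ⇔ tan(x) = 3/5, i.e. x = arctan(3/5) + nπ; keep the solutions lying in [0, 2π].
  ⇒ x = atan(3/5) ≈ 0.5404, atan(3/5) + pi ≈ 3.6820

f''(x) = -3*sin(x) - 5*cos(x)
Second-derivative test at each critical point:
  f''(0.5404) = -5.8310 < 0 → local maximum
  f''(3.6820) = 5.8310 > 0 → local minimum

Critical points: x = atan(3/5) ≈ 0.5404 (local maximum); x = atan(3/5) + pi ≈ 3.6820 (local minimum)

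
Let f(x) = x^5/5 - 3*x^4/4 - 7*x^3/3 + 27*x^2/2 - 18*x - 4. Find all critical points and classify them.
f'(x) = x^4 - 3*x^3 - 7*x^2 + 27*x - 18

Solve f'(x) = 0:
  Factor: x^4 - 3*x^3 - 7*x^2 + 27*x - 18 = (x - 3)*(x - 2)*(x - 1)*(x + 3) = 0.
  ⇒ x = -3, 1, 2, 3

f''(x) = 4*x^3 - 9*x^2 - 14*x + 27
Second-derivative test at each critical point:
  f''(-3) = -120 < 0 → local maximum
  f''(1) = 8 > 0 → local minimum
  f''(2) = -5 < 0 → local maximum
  f''(3) = 12 > 0 → local minimum

Critical points: x = -3 (local maximum); x = 1 (local minimum); x = 2 (local maximum); x = 3 (local minimum)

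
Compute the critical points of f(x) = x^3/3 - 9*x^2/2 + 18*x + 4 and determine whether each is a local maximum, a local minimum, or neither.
f'(x) = x^2 - 9*x + 18

Solve f'(x) = 0:
  Factor: x^2 - 9*x + 18 = (x - 6)*(x - 3) = 0.
  ⇒ x = 3, 6

f''(x) = 2*x - 9
Second-derivative test at each critical point:
  f''(3) = -3 < 0 → local maximum
  f''(6) = 3 > 0 → local minimum

Critical points: x = 3 (local maximum); x = 6 (local minimum)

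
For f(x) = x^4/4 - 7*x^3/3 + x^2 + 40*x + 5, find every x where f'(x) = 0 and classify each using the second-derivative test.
f'(x) = x^3 - 7*x^2 + 2*x + 40

Solve f'(x) = 0:
  Factor: x^3 - 7*x^2 + 2*x + 40 = (x - 5)*(x - 4)*(x + 2) = 0.
  ⇒ x = -2, 4, 5

f''(x) = 3*x^2 - 14*x + 2
Second-derivative test at each critical point:
  f''(-2) = 42 > 0 → local minimum
  f''(4) = -6 < 0 → local maximum
  f''(5) = 7 > 0 → local minimum

Critical points: x = -2 (local minimum); x = 4 (local maximum); x = 5 (local minimum)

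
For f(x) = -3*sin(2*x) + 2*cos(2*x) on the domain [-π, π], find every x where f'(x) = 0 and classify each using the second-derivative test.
f'(x) = -4*sin(2*x) - 6*cos(2*x)

Solve f'(x) = 0 on [-π, π]:
  f'(x) = 0 ⇔ -3*cos(2*x) = 2*sin(2*x) ⇔ tan(2*x) = -3/2, i.e. 2*x = arctan(-3/2) + nπ; keep the solutions lying in [-π, π].
  ⇒ x = -pi/2 - atan(3/2)/2 ≈ -2.0622, -atan(3/2)/2 ≈ -0.4914, -atan(3/2)/2 + pi/2 ≈ 1.0794, pi - atan(3/2)/2 ≈ 2.6502

f''(x) = 12*sin(2*x) - 8*cos(2*x)
Second-derivative test at each critical point:
  f''(-2.0622) = 14.4222 > 0 → local minimum
  f''(-0.4914) = -14.4222 < 0 → local maximum
  f''(1.0794) = 14.4222 > 0 → local minimum
  f''(2.6502) = -14.4222 < 0 → local maximum

Critical points: x = -pi/2 - atan(3/2)/2 ≈ -2.0622 (local minimum); x = -atan(3/2)/2 ≈ -0.4914 (local maximum); x = -atan(3/2)/2 + pi/2 ≈ 1.0794 (local minimum); x = pi - atan(3/2)/2 ≈ 2.6502 (local maximum)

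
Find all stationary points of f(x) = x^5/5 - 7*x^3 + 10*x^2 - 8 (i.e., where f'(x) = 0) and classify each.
f'(x) = x*(x^3 - 21*x + 20)

Solve f'(x) = 0:
  Factor: x^4 - 21*x^2 + 20*x = x*(x - 4)*(x - 1)*(x + 5) = 0.
  ⇒ x = -5, 0, 1, 4

f''(x) = 4*x^3 - 42*x + 20
Second-derivative test at each critical point:
  f''(-5) = -270 < 0 → local maximum
  f''(0) = 20 > 0 → local minimum
  f''(1) = -18 < 0 → local maximum
  f''(4) = 108 > 0 → local minimum

Critical points: x = -5 (local maximum); x = 0 (local minimum); x = 1 (local maximum); x = 4 (local minimum)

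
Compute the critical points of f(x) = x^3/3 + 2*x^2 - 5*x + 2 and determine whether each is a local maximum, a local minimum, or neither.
f'(x) = x^2 + 4*x - 5

Solve f'(x) = 0:
  Factor: x^2 + 4*x - 5 = (x - 1)*(x + 5) = 0.
  ⇒ x = -5, 1

f''(x) = 2*x + 4
Second-derivative test at each critical point:
  f''(-5) = -6 < 0 → local maximum
  f''(1) = 6 > 0 → local minimum

Critical points: x = -5 (local maximum); x = 1 (local minimum)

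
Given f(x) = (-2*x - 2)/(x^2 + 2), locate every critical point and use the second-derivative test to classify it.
f'(x) = 2*(-x^2 + 2*x*(x + 1) - 2)/(x^2 + 2)^2

Solve f'(x) = 0:
  f'(x) = 2*(x^2 + 2*x - 2)/(x^2 + 2)^2; the denominator is positive wherever f is defined, so f'(x) = 0 ⇔ 2*x^2 + 4*x - 4 = 0.
  Factor: 2*x^2 + 4*x - 4 = 2*(x^2 + 2*x - 2); x^2 + 2*x - 2 = 0 has no rational roots; quadratic formula: x = (-2 ± √12)/2.
  ⇒ x = -sqrt(3) - 1 ≈ -2.7321, -1 + sqrt(3) ≈ 0.7321

f''(x) = 4*(-4*x^2*(x + 1) + (3*x + 1)*(x^2 + 2))/(x^2 + 2)^3
Second-derivative test at each critical point:
  f''(-2.7321) = -0.0774 < 0 → local maximum
  f''(0.7321) = 1.0774 > 0 → local minimum

Critical points: x = -sqrt(3) - 1 ≈ -2.7321 (local maximum); x = -1 + sqrt(3) ≈ 0.7321 (local minimum)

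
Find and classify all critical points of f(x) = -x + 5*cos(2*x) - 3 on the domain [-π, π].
f'(x) = -10*sin(2*x) - 1

Solve f'(x) = 0 on [-π, π]:
  f'(x) = 0 ⇔ sin(2*x) = -1/10, i.e. 2*x = arcsin(-1/10) + 2nπ or 2*x = π − arcsin(-1/10) + 2nπ; keep the solutions lying in [-π, π].
  ⇒ x = -pi/2 + asin(1/10)/2 ≈ -1.5207, -asin(1/10)/2 ≈ -0.0501, asin(1/10)/2 + pi/2 ≈ 1.6209, pi - asin(1/10)/2 ≈ 3.0915

f''(x) = -20*cos(2*x)
Second-derivative test at each critical point:
  f''(-1.5207) = 19.8997 > 0 → local minimum
  f''(-0.0501) = -19.8997 < 0 → local maximum
  f''(1.6209) = 19.8997 > 0 → local minimum
  f''(3.0915) = -19.8997 < 0 → local maximum

Critical points: x = -pi/2 + asin(1/10)/2 ≈ -1.5207 (local minimum); x = -asin(1/10)/2 ≈ -0.0501 (local maximum); x = asin(1/10)/2 + pi/2 ≈ 1.6209 (local minimum); x = pi - asin(1/10)/2 ≈ 3.0915 (local maximum)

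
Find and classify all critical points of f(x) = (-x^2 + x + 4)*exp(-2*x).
f'(x) = (2*x^2 - 4*x - 7)*exp(-2*x)

Solve f'(x) = 0:
  f'(x) = (2*x^2 - 4*x - 7)·exp(-2*x) and exp(-2*x) > 0 for every x, so f'(x) = 0 ⇔ 2*x^2 - 4*x - 7 = 0.
  2*x^2 - 4*x - 7 = 0 has no rational roots; quadratic formula: x = (4 ± √72)/4.
  ⇒ x = 1 - 3*sqrt(2)/2 ≈ -1.1213, 1 + 3*sqrt(2)/2 ≈ 3.1213

f''(x) = 2*(-2*x^2 + 6*x + 5)*exp(-2*x)
Second-derivative test at each critical point:
  f''(-1.1213) = -79.9158 < 0 → local maximum
  f''(3.1213) = 0.0165 > 0 → local minimum

Critical points: x = 1 - 3*sqrt(2)/2 ≈ -1.1213 (local maximum); x = 1 + 3*sqrt(2)/2 ≈ 3.1213 (local minimum)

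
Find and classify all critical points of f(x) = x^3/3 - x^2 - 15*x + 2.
f'(x) = x^2 - 2*x - 15

Solve f'(x) = 0:
  Factor: x^2 - 2*x - 15 = (x - 5)*(x + 3) = 0.
  ⇒ x = -3, 5

f''(x) = 2*x - 2
Second-derivative test at each critical point:
  f''(-3) = -8 < 0 → local maximum
  f''(5) = 8 > 0 → local minimum

Critical points: x = -3 (local maximum); x = 5 (local minimum)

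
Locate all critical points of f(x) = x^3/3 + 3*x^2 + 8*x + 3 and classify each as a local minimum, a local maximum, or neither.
f'(x) = x^2 + 6*x + 8

Solve f'(x) = 0:
  Factor: x^2 + 6*x + 8 = (x + 2)*(x + 4) = 0.
  ⇒ x = -4, -2

f''(x) = 2*x + 6
Second-derivative test at each critical point:
  f''(-4) = -2 < 0 → local maximum
  f''(-2) = 2 > 0 → local minimum

Critical points: x = -4 (local maximum); x = -2 (local minimum)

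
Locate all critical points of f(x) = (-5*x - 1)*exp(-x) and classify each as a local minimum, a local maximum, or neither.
f'(x) = (5*x - 4)*exp(-x)

Solve f'(x) = 0:
  f'(x) = (5*x - 4)·exp(-x) and exp(-x) > 0 for every x, so f'(x) = 0 ⇔ 5*x - 4 = 0.
  5*x - 4 = 0.
  ⇒ x = 4/5

f''(x) = (9 - 5*x)*exp(-x)
Second-derivative test at each critical point:
  f''(4/5) = 2.2466 > 0 → local minimum

Critical points: x = 4/5 (local minimum)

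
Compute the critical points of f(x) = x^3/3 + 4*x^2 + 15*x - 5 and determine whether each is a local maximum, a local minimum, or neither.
f'(x) = x^2 + 8*x + 15

Solve f'(x) = 0:
  Factor: x^2 + 8*x + 15 = (x + 3)*(x + 5) = 0.
  ⇒ x = -5, -3

f''(x) = 2*x + 8
Second-derivative test at each critical point:
  f''(-5) = -2 < 0 → local maximum
  f''(-3) = 2 > 0 → local minimum

Critical points: x = -5 (local maximum); x = -3 (local minimum)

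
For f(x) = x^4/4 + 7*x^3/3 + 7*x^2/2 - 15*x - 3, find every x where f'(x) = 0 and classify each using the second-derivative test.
f'(x) = x^3 + 7*x^2 + 7*x - 15

Solve f'(x) = 0:
  Factor: x^3 + 7*x^2 + 7*x - 15 = (x - 1)*(x + 3)*(x + 5) = 0.
  ⇒ x = -5, -3, 1

f''(x) = 3*x^2 + 14*x + 7
Second-derivative test at each critical point:
  f''(-5) = 12 > 0 → local minimum
  f''(-3) = -8 < 0 → local maximum
  f''(1) = 24 > 0 → local minimum

Critical points: x = -5 (local minimum); x = -3 (local maximum); x = 1 (local minimum)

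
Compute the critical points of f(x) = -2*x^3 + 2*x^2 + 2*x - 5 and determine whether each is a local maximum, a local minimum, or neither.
f'(x) = -6*x^2 + 4*x + 2

Solve f'(x) = 0:
  Factor: -6*x^2 + 4*x + 2 = -2*(x - 1)*(3*x + 1) = 0.
  ⇒ x = -1/3, 1

f''(x) = 4 - 12*x
Second-derivative test at each critical point:
  f''(-1/3) = 8 > 0 → local minimum
  f''(1) = -8 < 0 → local maximum

Critical points: x = -1/3 (local minimum); x = 1 (local maximum)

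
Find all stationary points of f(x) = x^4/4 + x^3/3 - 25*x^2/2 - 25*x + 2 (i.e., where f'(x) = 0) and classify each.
f'(x) = x^3 + x^2 - 25*x - 25

Solve f'(x) = 0:
  Factor: x^3 + x^2 - 25*x - 25 = (x - 5)*(x + 1)*(x + 5) = 0.
  ⇒ x = -5, -1, 5

f''(x) = 3*x^2 + 2*x - 25
Second-derivative test at each critical point:
  f''(-5) = 40 > 0 → local minimum
  f''(-1) = -24 < 0 → local maximum
  f''(5) = 60 > 0 → local minimum

Critical points: x = -5 (local minimum); x = -1 (local maximum); x = 5 (local minimum)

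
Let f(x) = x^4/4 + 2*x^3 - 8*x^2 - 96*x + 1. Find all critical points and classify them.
f'(x) = x^3 + 6*x^2 - 16*x - 96

Solve f'(x) = 0:
  Factor: x^3 + 6*x^2 - 16*x - 96 = (x - 4)*(x + 4)*(x + 6) = 0.
  ⇒ x = -6, -4, 4

f''(x) = 3*x^2 + 12*x - 16
Second-derivative test at each critical point:
  f''(-6) = 20 > 0 → local minimum
  f''(-4) = -16 < 0 → local maximum
  f''(4) = 80 > 0 → local minimum

Critical points: x = -6 (local minimum); x = -4 (local maximum); x = 4 (local minimum)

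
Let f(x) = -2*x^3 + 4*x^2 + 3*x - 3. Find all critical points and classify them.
f'(x) = -6*x^2 + 8*x + 3

Solve f'(x) = 0:
  6*x^2 - 8*x - 3 = 0 has no rational roots; quadratic formula: x = (8 ± √136)/12.
  ⇒ x = 2/3 - sqrt(34)/6 ≈ -0.3052, 2/3 + sqrt(34)/6 ≈ 1.6385

f''(x) = 8 - 12*x
Second-derivative test at each critical point:
  f''(-0.3052) = 11.6619 > 0 → local minimum
  f''(1.6385) = -11.6619 < 0 → local maximum

Critical points: x = 2/3 - sqrt(34)/6 ≈ -0.3052 (local minimum); x = 2/3 + sqrt(34)/6 ≈ 1.6385 (local maximum)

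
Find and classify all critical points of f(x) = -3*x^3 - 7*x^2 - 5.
f'(x) = x*(-9*x - 14)

Solve f'(x) = 0:
  Factor: -9*x^2 - 14*x = -x*(9*x + 14) = 0.
  ⇒ x = -14/9, 0

f''(x) = -18*x - 14
Second-derivative test at each critical point:
  f''(-14/9) = 14 > 0 → local minimum
  f''(0) = -14 < 0 → local maximum

Critical points: x = -14/9 (local minimum); x = 0 (local maximum)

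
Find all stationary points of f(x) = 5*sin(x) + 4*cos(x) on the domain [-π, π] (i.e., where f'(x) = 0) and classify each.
f'(x) = -4*sin(x) + 5*cos(x)

Solve f'(x) = 0 on [-π, π]:
  f'(x) = 0 ⇔ 5*cos(x) = 4*sin(x) ⇔ tan(x) = 5/4, i.e. x = arctan(5/4) + nπ; keep the solutions lying in [-π, π].
  ⇒ x = -pi + atan(5/4) ≈ -2.2455, atan(5/4) ≈ 0.8961

f''(x) = -5*sin(x) - 4*cos(x)
Second-derivative test at each critical point:
  f''(-2.2455) = 6.4031 > 0 → local minimum
  f''(0.8961) = -6.4031 < 0 → local maximum

Critical points: x = -pi + atan(5/4) ≈ -2.2455 (local minimum); x = atan(5/4) ≈ 0.8961 (local maximum)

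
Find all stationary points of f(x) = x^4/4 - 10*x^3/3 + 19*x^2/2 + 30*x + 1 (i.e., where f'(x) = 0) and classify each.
f'(x) = x^3 - 10*x^2 + 19*x + 30

Solve f'(x) = 0:
  Factor: x^3 - 10*x^2 + 19*x + 30 = (x - 6)*(x - 5)*(x + 1) = 0.
  ⇒ x = -1, 5, 6

f''(x) = 3*x^2 - 20*x + 19
Second-derivative test at each critical point:
  f''(-1) = 42 > 0 → local minimum
  f''(5) = -6 < 0 → local maximum
  f''(6) = 7 > 0 → local minimum

Critical points: x = -1 (local minimum); x = 5 (local maximum); x = 6 (local minimum)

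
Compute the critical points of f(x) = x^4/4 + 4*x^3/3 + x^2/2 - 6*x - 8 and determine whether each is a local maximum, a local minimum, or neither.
f'(x) = x^3 + 4*x^2 + x - 6

Solve f'(x) = 0:
  Factor: x^3 + 4*x^2 + x - 6 = (x - 1)*(x + 2)*(x + 3) = 0.
  ⇒ x = -3, -2, 1

f''(x) = 3*x^2 + 8*x + 1
Second-derivative test at each critical point:
  f''(-3) = 4 > 0 → local minimum
  f''(-2) = -3 < 0 → local maximum
  f''(1) = 12 > 0 → local minimum

Critical points: x = -3 (local minimum); x = -2 (local maximum); x = 1 (local minimum)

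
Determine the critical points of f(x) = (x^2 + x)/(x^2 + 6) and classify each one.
f'(x) = (-x^2 + 12*x + 6)/(x^4 + 12*x^2 + 36)

Solve f'(x) = 0:
  f'(x) = -(x^2 - 12*x - 6)/(x^2 + 6)^2; the denominator is positive wherever f is defined, so f'(x) = 0 ⇔ -x^2 + 12*x + 6 = 0.
  x^2 - 12*x - 6 = 0 has no rational roots; quadratic formula: x = (12 ± √168)/2.
  ⇒ x = 6 - sqrt(42) ≈ -0.4807, 6 + sqrt(42) ≈ 12.4807

f''(x) = 2*(x^3 - 18*x^2 - 18*x + 36)/(x^6 + 18*x^4 + 108*x^2 + 216)
Second-derivative test at each critical point:
  f''(-0.4807) = 0.3338 > 0 → local minimum
  f''(12.4807) = -4.953e-04 < 0 → local maximum

Critical points: x = 6 - sqrt(42) ≈ -0.4807 (local minimum); x = 6 + sqrt(42) ≈ 12.4807 (local maximum)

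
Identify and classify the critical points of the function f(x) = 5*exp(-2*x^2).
f'(x) = -20*x*exp(-2*x^2)

Solve f'(x) = 0:
  f'(x) = (-20*x)·exp(-2*x^2) and exp(-2*x^2) > 0 for every x, so f'(x) = 0 ⇔ -20*x = 0.
  -20*x = 0.
  ⇒ x = 0

f''(x) = 20*(4*x^2 - 1)*exp(-2*x^2)
Second-derivative test at each critical point:
  f''(0) = -20 < 0 → local maximum

Critical points: x = 0 (local maximum)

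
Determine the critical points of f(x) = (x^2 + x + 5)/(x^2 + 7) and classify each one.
f'(x) = (-x^2 + 4*x + 7)/(x^4 + 14*x^2 + 49)

Solve f'(x) = 0:
  f'(x) = -(x^2 - 4*x - 7)/(x^2 + 7)^2; the denominator is positive wherever f is defined, so f'(x) = 0 ⇔ -x^2 + 4*x + 7 = 0.
  x^2 - 4*x - 7 = 0 has no rational roots; quadratic formula: x = (4 ± √44)/2.
  ⇒ x = 2 - sqrt(11) ≈ -1.3166, 2 + sqrt(11) ≈ 5.3166

f''(x) = 2*(x^3 - 6*x^2 - 21*x + 14)/(x^6 + 21*x^4 + 147*x^2 + 343)
Second-derivative test at each critical point:
  f''(-1.3166) = 0.0870 > 0 → local minimum
  f''(5.3166) = -0.0053 < 0 → local maximum

Critical points: x = 2 - sqrt(11) ≈ -1.3166 (local minimum); x = 2 + sqrt(11) ≈ 5.3166 (local maximum)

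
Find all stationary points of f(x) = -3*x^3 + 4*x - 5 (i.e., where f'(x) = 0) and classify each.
f'(x) = 4 - 9*x^2

Solve f'(x) = 0:
  Factor: 4 - 9*x^2 = -(3*x - 2)*(3*x + 2) = 0.
  ⇒ x = -2/3, 2/3

f''(x) = -18*x
Second-derivative test at each critical point:
  f''(-2/3) = 12 > 0 → local minimum
  f''(2/3) = -12 < 0 → local maximum

Critical points: x = -2/3 (local minimum); x = 2/3 (local maximum)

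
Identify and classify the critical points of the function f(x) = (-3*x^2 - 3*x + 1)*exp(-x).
f'(x) = (3*x^2 - 3*x - 4)*exp(-x)

Solve f'(x) = 0:
  f'(x) = (3*x^2 - 3*x - 4)·exp(-x) and exp(-x) > 0 for every x, so f'(x) = 0 ⇔ 3*x^2 - 3*x - 4 = 0.
  3*x^2 - 3*x - 4 = 0 has no rational roots; quadratic formula: x = (3 ± √57)/6.
  ⇒ x = 1/2 - sqrt(57)/6 ≈ -0.7583, 1/2 + sqrt(57)/6 ≈ 1.7583

f''(x) = (-3*x^2 + 9*x + 1)*exp(-x)
Second-derivative test at each critical point:
  f''(-0.7583) = -16.1163 < 0 → local maximum
  f''(1.7583) = 1.3011 > 0 → local minimum

Critical points: x = 1/2 - sqrt(57)/6 ≈ -0.7583 (local maximum); x = 1/2 + sqrt(57)/6 ≈ 1.7583 (local minimum)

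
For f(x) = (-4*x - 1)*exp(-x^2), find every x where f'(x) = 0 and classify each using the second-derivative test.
f'(x) = 2*(x*(4*x + 1) - 2)*exp(-x^2)

Solve f'(x) = 0:
  f'(x) = (8*x^2 + 2*x - 4)·exp(-x^2) and exp(-x^2) > 0 for every x, so f'(x) = 0 ⇔ 8*x^2 + 2*x - 4 = 0.
  Factor: 8*x^2 + 2*x - 4 = 2*(4*x^2 + x - 2); 4*x^2 + x - 2 = 0 has no rational roots; quadratic formula: x = (-1 ± √33)/8.
  ⇒ x = -sqrt(33)/8 - 1/8 ≈ -0.8431, -1/8 + sqrt(33)/8 ≈ 0.5931

f''(x) = 2*(-8*x^3 - 2*x^2 + 12*x + 1)*exp(-x^2)
Second-derivative test at each critical point:
  f''(-0.8431) = -5.6442 < 0 → local maximum
  f''(0.5931) = 8.0822 > 0 → local minimum

Critical points: x = -sqrt(33)/8 - 1/8 ≈ -0.8431 (local maximum); x = -1/8 + sqrt(33)/8 ≈ 0.5931 (local minimum)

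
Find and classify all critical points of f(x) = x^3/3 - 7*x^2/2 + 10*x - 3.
f'(x) = x^2 - 7*x + 10

Solve f'(x) = 0:
  Factor: x^2 - 7*x + 10 = (x - 5)*(x - 2) = 0.
  ⇒ x = 2, 5

f''(x) = 2*x - 7
Second-derivative test at each critical point:
  f''(2) = -3 < 0 → local maximum
  f''(5) = 3 > 0 → local minimum

Critical points: x = 2 (local maximum); x = 5 (local minimum)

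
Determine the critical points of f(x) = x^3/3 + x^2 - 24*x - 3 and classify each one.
f'(x) = x^2 + 2*x - 24

Solve f'(x) = 0:
  Factor: x^2 + 2*x - 24 = (x - 4)*(x + 6) = 0.
  ⇒ x = -6, 4

f''(x) = 2*x + 2
Second-derivative test at each critical point:
  f''(-6) = -10 < 0 → local maximum
  f''(4) = 10 > 0 → local minimum

Critical points: x = -6 (local maximum); x = 4 (local minimum)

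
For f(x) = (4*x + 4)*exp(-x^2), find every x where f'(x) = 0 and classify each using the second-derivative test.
f'(x) = 4*(-2*x*(x + 1) + 1)*exp(-x^2)

Solve f'(x) = 0:
  f'(x) = (-8*x^2 - 8*x + 4)·exp(-x^2) and exp(-x^2) > 0 for every x, so f'(x) = 0 ⇔ -8*x^2 - 8*x + 4 = 0.
  Factor: -8*x^2 - 8*x + 4 = -4*(2*x^2 + 2*x - 1); 2*x^2 + 2*x - 1 = 0 has no rational roots; quadratic formula: x = (-2 ± √12)/4.
  ⇒ x = -sqrt(3)/2 - 1/2 ≈ -1.3660, -1/2 + sqrt(3)/2 ≈ 0.3660

f''(x) = 8*(2*x^2*(x + 1) - 3*x - 1)*exp(-x^2)
Second-derivative test at each critical point:
  f''(-1.3660) = 2.1441 > 0 → local minimum
  f''(0.3660) = -12.1190 < 0 → local maximum

Critical points: x = -sqrt(3)/2 - 1/2 ≈ -1.3660 (local minimum); x = -1/2 + sqrt(3)/2 ≈ 0.3660 (local maximum)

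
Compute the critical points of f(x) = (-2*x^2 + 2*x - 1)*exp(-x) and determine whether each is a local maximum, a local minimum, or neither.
f'(x) = (2*x^2 - 6*x + 3)*exp(-x)

Solve f'(x) = 0:
  f'(x) = (2*x^2 - 6*x + 3)·exp(-x) and exp(-x) > 0 for every x, so f'(x) = 0 ⇔ 2*x^2 - 6*x + 3 = 0.
  2*x^2 - 6*x + 3 = 0 has no rational roots; quadratic formula: x = (6 ± √12)/4.
  ⇒ x = 3/2 - sqrt(3)/2 ≈ 0.6340, sqrt(3)/2 + 3/2 ≈ 2.3660

f''(x) = (-2*x^2 + 10*x - 9)*exp(-x)
Second-derivative test at each critical point:
  f''(0.6340) = -1.8376 < 0 → local maximum
  f''(2.3660) = 0.3251 > 0 → local minimum

Critical points: x = 3/2 - sqrt(3)/2 ≈ 0.6340 (local maximum); x = sqrt(3)/2 + 3/2 ≈ 2.3660 (local minimum)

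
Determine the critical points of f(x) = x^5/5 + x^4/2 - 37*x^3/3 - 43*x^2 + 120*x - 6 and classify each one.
f'(x) = x^4 + 2*x^3 - 37*x^2 - 86*x + 120

Solve f'(x) = 0:
  Factor: x^4 + 2*x^3 - 37*x^2 - 86*x + 120 = (x - 6)*(x - 1)*(x + 4)*(x + 5) = 0.
  ⇒ x = -5, -4, 1, 6

f''(x) = 4*x^3 + 6*x^2 - 74*x - 86
Second-derivative test at each critical point:
  f''(-5) = -66 < 0 → local maximum
  f''(-4) = 50 > 0 → local minimum
  f''(1) = -150 < 0 → local maximum
  f''(6) = 550 > 0 → local minimum

Critical points: x = -5 (local maximum); x = -4 (local minimum); x = 1 (local maximum); x = 6 (local minimum)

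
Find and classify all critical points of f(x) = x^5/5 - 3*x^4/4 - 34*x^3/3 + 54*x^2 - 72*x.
f'(x) = x^4 - 3*x^3 - 34*x^2 + 108*x - 72

Solve f'(x) = 0:
  Factor: x^4 - 3*x^3 - 34*x^2 + 108*x - 72 = (x - 6)*(x - 2)*(x - 1)*(x + 6) = 0.
  ⇒ x = -6, 1, 2, 6

f''(x) = 4*x^3 - 9*x^2 - 68*x + 108
Second-derivative test at each critical point:
  f''(-6) = -672 < 0 → local maximum
  f''(1) = 35 > 0 → local minimum
  f''(2) = -32 < 0 → local maximum
  f''(6) = 240 > 0 → local minimum

Critical points: x = -6 (local maximum); x = 1 (local minimum); x = 2 (local maximum); x = 6 (local minimum)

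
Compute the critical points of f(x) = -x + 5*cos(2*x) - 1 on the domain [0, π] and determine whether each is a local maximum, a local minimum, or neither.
f'(x) = -10*sin(2*x) - 1

Solve f'(x) = 0 on [0, π]:
  f'(x) = 0 ⇔ sin(2*x) = -1/10, i.e. 2*x = arcsin(-1/10) + 2nπ or 2*x = π − arcsin(-1/10) + 2nπ; keep the solutions lying in [0, π].
  ⇒ x = asin(1/10)/2 + pi/2 ≈ 1.6209, pi - asin(1/10)/2 ≈ 3.0915

f''(x) = -20*cos(2*x)
Second-derivative test at each critical point:
  f''(1.6209) = 19.8997 > 0 → local minimum
  f''(3.0915) = -19.8997 < 0 → local maximum

Critical points: x = asin(1/10)/2 + pi/2 ≈ 1.6209 (local minimum); x = pi - asin(1/10)/2 ≈ 3.0915 (local maximum)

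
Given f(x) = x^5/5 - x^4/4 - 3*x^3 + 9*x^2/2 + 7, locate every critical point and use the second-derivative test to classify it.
f'(x) = x*(x^3 - x^2 - 9*x + 9)

Solve f'(x) = 0:
  Factor: x^4 - x^3 - 9*x^2 + 9*x = x*(x - 3)*(x - 1)*(x + 3) = 0.
  ⇒ x = -3, 0, 1, 3

f''(x) = 4*x^3 - 3*x^2 - 18*x + 9
Second-derivative test at each critical point:
  f''(-3) = -72 < 0 → local maximum
  f''(0) = 9 > 0 → local minimum
  f''(1) = -8 < 0 → local maximum
  f''(3) = 36 > 0 → local minimum

Critical points: x = -3 (local maximum); x = 0 (local minimum); x = 1 (local maximum); x = 3 (local minimum)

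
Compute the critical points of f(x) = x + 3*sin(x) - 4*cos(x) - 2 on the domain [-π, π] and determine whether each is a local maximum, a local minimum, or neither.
f'(x) = 4*sin(x) + 3*cos(x) + 1

Solve f'(x) = 0 on [-π, π]:
  f'(x) = 0 ⇔ 4*sin(x) + 3*cos(x) = -1. Write the left side as R·cos(x + φ) with R = √(3² + (-4)²) = 5, cos φ = 3/5, sin φ = -4/5; then cos(x + φ) = -1/5. Solve for x and keep the solutions lying in [-π, π].
  ⇒ x = atan((-6*sqrt(6) - 4)/(-3 + 8*sqrt(6))) ≈ -0.8449, atan((-4 + 6*sqrt(6))/(-8*sqrt(6) - 3)) + pi ≈ 2.6994

f''(x) = -3*sin(x) + 4*cos(x)
Second-derivative test at each critical point:
  f''(-0.8449) = 4.8990 > 0 → local minimum
  f''(2.6994) = -4.8990 < 0 → local maximum

Critical points: x = atan((-6*sqrt(6) - 4)/(-3 + 8*sqrt(6))) ≈ -0.8449 (local minimum); x = atan((-4 + 6*sqrt(6))/(-8*sqrt(6) - 3)) + pi ≈ 2.6994 (local maximum)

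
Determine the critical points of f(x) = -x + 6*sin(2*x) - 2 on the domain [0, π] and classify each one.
f'(x) = 12*cos(2*x) - 1

Solve f'(x) = 0 on [0, π]:
  f'(x) = 0 ⇔ cos(2*x) = 1/12, i.e. 2*x = ±arccos(1/12) + 2nπ; keep the solutions lying in [0, π].
  ⇒ x = acos(1/12)/2 ≈ 0.7437, pi - acos(1/12)/2 ≈ 2.3979

f''(x) = -24*sin(2*x)
Second-derivative test at each critical point:
  f''(0.7437) = -23.9165 < 0 → local maximum
  f''(2.3979) = 23.9165 > 0 → local minimum

Critical points: x = acos(1/12)/2 ≈ 0.7437 (local maximum); x = pi - acos(1/12)/2 ≈ 2.3979 (local minimum)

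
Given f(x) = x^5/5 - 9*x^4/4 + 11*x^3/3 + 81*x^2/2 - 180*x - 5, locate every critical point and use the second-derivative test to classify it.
f'(x) = x^4 - 9*x^3 + 11*x^2 + 81*x - 180

Solve f'(x) = 0:
  Factor: x^4 - 9*x^3 + 11*x^2 + 81*x - 180 = (x - 5)*(x - 4)*(x - 3)*(x + 3) = 0.
  ⇒ x = -3, 3, 4, 5

f''(x) = 4*x^3 - 27*x^2 + 22*x + 81
Second-derivative test at each critical point:
  f''(-3) = -336 < 0 → local maximum
  f''(3) = 12 > 0 → local minimum
  f''(4) = -7 < 0 → local maximum
  f''(5) = 16 > 0 → local minimum

Critical points: x = -3 (local maximum); x = 3 (local minimum); x = 4 (local maximum); x = 5 (local minimum)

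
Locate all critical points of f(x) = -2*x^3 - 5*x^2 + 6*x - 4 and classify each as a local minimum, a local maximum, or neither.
f'(x) = -6*x^2 - 10*x + 6

Solve f'(x) = 0:
  Factor: -6*x^2 - 10*x + 6 = -2*(3*x^2 + 5*x - 3); 3*x^2 + 5*x - 3 = 0 has no rational roots; quadratic formula: x = (-5 ± √61)/6.
  ⇒ x = -sqrt(61)/6 - 5/6 ≈ -2.1350, -5/6 + sqrt(61)/6 ≈ 0.4684

f''(x) = -12*x - 10
Second-derivative test at each critical point:
  f''(-2.1350) = 15.6205 > 0 → local minimum
  f''(0.4684) = -15.6205 < 0 → local maximum

Critical points: x = -sqrt(61)/6 - 5/6 ≈ -2.1350 (local minimum); x = -5/6 + sqrt(61)/6 ≈ 0.4684 (local maximum)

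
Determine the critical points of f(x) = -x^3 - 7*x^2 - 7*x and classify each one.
f'(x) = -3*x^2 - 14*x - 7

Solve f'(x) = 0:
  3*x^2 + 14*x + 7 = 0 has no rational roots; quadratic formula: x = (-14 ± √112)/6.
  ⇒ x = -7/3 - 2*sqrt(7)/3 ≈ -4.0972, -7/3 + 2*sqrt(7)/3 ≈ -0.5695

f''(x) = -6*x - 14
Second-derivative test at each critical point:
  f''(-4.0972) = 10.5830 > 0 → local minimum
  f''(-0.5695) = -10.5830 < 0 → local maximum

Critical points: x = -7/3 - 2*sqrt(7)/3 ≈ -4.0972 (local minimum); x = -7/3 + 2*sqrt(7)/3 ≈ -0.5695 (local maximum)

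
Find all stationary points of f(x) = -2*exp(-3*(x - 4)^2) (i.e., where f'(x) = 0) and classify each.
f'(x) = 12*(x - 4)*exp(-3*(x - 4)^2)

Solve f'(x) = 0:
  f'(x) = (12*x - 48)·exp(-3*(x - 4)^2) and exp(-3*(x - 4)^2) > 0 for every x, so f'(x) = 0 ⇔ 12*x - 48 = 0.
  Factor: 12*x - 48 = 12*(x - 4) = 0.
  ⇒ x = 4

f''(x) = 12*(1 - 6*(x - 4)^2)*exp(-3*(x - 4)^2)
Second-derivative test at each critical point:
  f''(4) = 12 > 0 → local minimum

Critical points: x = 4 (local minimum)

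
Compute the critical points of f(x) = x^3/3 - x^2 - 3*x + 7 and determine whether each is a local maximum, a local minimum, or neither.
f'(x) = x^2 - 2*x - 3

Solve f'(x) = 0:
  Factor: x^2 - 2*x - 3 = (x - 3)*(x + 1) = 0.
  ⇒ x = -1, 3

f''(x) = 2*x - 2
Second-derivative test at each critical point:
  f''(-1) = -4 < 0 → local maximum
  f''(3) = 4 > 0 → local minimum

Critical points: x = -1 (local maximum); x = 3 (local minimum)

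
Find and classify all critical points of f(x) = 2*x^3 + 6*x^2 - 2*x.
f'(x) = 6*x^2 + 12*x - 2

Solve f'(x) = 0:
  Factor: 6*x^2 + 12*x - 2 = 2*(3*x^2 + 6*x - 1); 3*x^2 + 6*x - 1 = 0 has no rational roots; quadratic formula: x = (-6 ± √48)/6.
  ⇒ x = -2*sqrt(3)/3 - 1 ≈ -2.1547, -1 + 2*sqrt(3)/3 ≈ 0.1547

f''(x) = 12*x + 12
Second-derivative test at each critical point:
  f''(-2.1547) = -13.8564 < 0 → local maximum
  f''(0.1547) = 13.8564 > 0 → local minimum

Critical points: x = -2*sqrt(3)/3 - 1 ≈ -2.1547 (local maximum); x = -1 + 2*sqrt(3)/3 ≈ 0.1547 (local minimum)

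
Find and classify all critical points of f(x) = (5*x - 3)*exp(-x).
f'(x) = (8 - 5*x)*exp(-x)

Solve f'(x) = 0:
  f'(x) = (8 - 5*x)·exp(-x) and exp(-x) > 0 for every x, so f'(x) = 0 ⇔ 8 - 5*x = 0.
  8 - 5*x = 0.
  ⇒ x = 8/5

f''(x) = (5*x - 13)*exp(-x)
Second-derivative test at each critical point:
  f''(8/5) = -1.0095 < 0 → local maximum

Critical points: x = 8/5 (local maximum)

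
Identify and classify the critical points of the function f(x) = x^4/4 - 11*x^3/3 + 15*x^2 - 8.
f'(x) = x*(x^2 - 11*x + 30)

Solve f'(x) = 0:
  Factor: x^3 - 11*x^2 + 30*x = x*(x - 6)*(x - 5) = 0.
  ⇒ x = 0, 5, 6

f''(x) = 3*x^2 - 22*x + 30
Second-derivative test at each critical point:
  f''(0) = 30 > 0 → local minimum
  f''(5) = -5 < 0 → local maximum
  f''(6) = 6 > 0 → local minimum

Critical points: x = 0 (local minimum); x = 5 (local maximum); x = 6 (local minimum)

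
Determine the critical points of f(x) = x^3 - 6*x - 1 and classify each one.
f'(x) = 3*x^2 - 6

Solve f'(x) = 0:
  Factor: 3*x^2 - 6 = 3*(x^2 - 2); x^2 - 2 = 0 has no rational roots; quadratic formula: x = (0 ± √8)/2.
  ⇒ x = -sqrt(2) ≈ -1.4142, sqrt(2) ≈ 1.4142

f''(x) = 6*x
Second-derivative test at each critical point:
  f''(-1.4142) = -8.4853 < 0 → local maximum
  f''(1.4142) = 8.4853 > 0 → local minimum

Critical points: x = -sqrt(2) ≈ -1.4142 (local maximum); x = sqrt(2) ≈ 1.4142 (local minimum)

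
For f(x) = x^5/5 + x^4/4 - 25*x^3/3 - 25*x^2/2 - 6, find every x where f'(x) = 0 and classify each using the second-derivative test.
f'(x) = x*(x^3 + x^2 - 25*x - 25)

Solve f'(x) = 0:
  Factor: x^4 + x^3 - 25*x^2 - 25*x = x*(x - 5)*(x + 1)*(x + 5) = 0.
  ⇒ x = -5, -1, 0, 5

f''(x) = 4*x^3 + 3*x^2 - 50*x - 25
Second-derivative test at each critical point:
  f''(-5) = -200 < 0 → local maximum
  f''(-1) = 24 > 0 → local minimum
  f''(0) = -25 < 0 → local maximum
  f''(5) = 300 > 0 → local minimum

Critical points: x = -5 (local maximum); x = -1 (local minimum); x = 0 (local maximum); x = 5 (local minimum)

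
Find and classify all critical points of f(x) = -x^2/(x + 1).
f'(x) = x*(-x - 2)/(x + 1)^2

Solve f'(x) = 0:
  f'(x) = -x*(x + 2)/(x + 1)^2; the denominator is positive wherever f is defined, so f'(x) = 0 ⇔ -x^2 - 2*x = 0.
  Factor: -x^2 - 2*x = -x*(x + 2) = 0.
  ⇒ x = -2, 0

f''(x) = -2/(x^3 + 3*x^2 + 3*x + 1)
Second-derivative test at each critical point:
  f''(-2) = 2 > 0 → local minimum
  f''(0) = -2 < 0 → local maximum

Critical points: x = -2 (local minimum); x = 0 (local maximum)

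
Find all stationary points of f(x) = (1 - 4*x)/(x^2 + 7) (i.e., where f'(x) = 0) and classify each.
f'(x) = 2*(2*x^2 - x - 14)/(x^4 + 14*x^2 + 49)

Solve f'(x) = 0:
  f'(x) = 2*(2*x^2 - x - 14)/(x^2 + 7)^2; the denominator is positive wherever f is defined, so f'(x) = 0 ⇔ 4*x^2 - 2*x - 28 = 0.
  Factor: 4*x^2 - 2*x - 28 = 2*(2*x^2 - x - 14); 2*x^2 - x - 14 = 0 has no rational roots; quadratic formula: x = (1 ± √113)/4.
  ⇒ x = 1/4 - sqrt(113)/4 ≈ -2.4075, 1/4 + sqrt(113)/4 ≈ 2.9075

f''(x) = 2*(4*x^2*(1 - 4*x) + (12*x - 1)*(x^2 + 7))/(x^2 + 7)^3
Second-derivative test at each critical point:
  f''(-2.4075) = -0.1298 < 0 → local maximum
  f''(2.9075) = 0.0890 > 0 → local minimum

Critical points: x = 1/4 - sqrt(113)/4 ≈ -2.4075 (local maximum); x = 1/4 + sqrt(113)/4 ≈ 2.9075 (local minimum)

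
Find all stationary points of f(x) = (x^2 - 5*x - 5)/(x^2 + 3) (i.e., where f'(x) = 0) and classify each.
f'(x) = (5*x^2 + 16*x - 15)/(x^4 + 6*x^2 + 9)

Solve f'(x) = 0:
  f'(x) = (5*x^2 + 16*x - 15)/(x^2 + 3)^2; the denominator is positive wherever f is defined, so f'(x) = 0 ⇔ 5*x^2 + 16*x - 15 = 0.
  5*x^2 + 16*x - 15 = 0 has no rational roots; quadratic formula: x = (-16 ± √556)/10.
  ⇒ x = -sqrt(139)/5 - 8/5 ≈ -3.9580, -8/5 + sqrt(139)/5 ≈ 0.7580

f''(x) = 2*(-5*x^3 - 24*x^2 + 45*x + 24)/(x^6 + 9*x^4 + 27*x^2 + 27)
Second-derivative test at each critical point:
  f''(-3.9580) = -0.0677 < 0 → local maximum
  f''(0.7580) = 1.8455 > 0 → local minimum

Critical points: x = -sqrt(139)/5 - 8/5 ≈ -3.9580 (local maximum); x = -8/5 + sqrt(139)/5 ≈ 0.7580 (local minimum)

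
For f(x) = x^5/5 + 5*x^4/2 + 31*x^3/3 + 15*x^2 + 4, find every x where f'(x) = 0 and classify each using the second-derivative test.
f'(x) = x*(x^3 + 10*x^2 + 31*x + 30)

Solve f'(x) = 0:
  Factor: x^4 + 10*x^3 + 31*x^2 + 30*x = x*(x + 2)*(x + 3)*(x + 5) = 0.
  ⇒ x = -5, -3, -2, 0

f''(x) = 4*x^3 + 30*x^2 + 62*x + 30
Second-derivative test at each critical point:
  f''(-5) = -30 < 0 → local maximum
  f''(-3) = 6 > 0 → local minimum
  f''(-2) = -6 < 0 → local maximum
  f''(0) = 30 > 0 → local minimum

Critical points: x = -5 (local maximum); x = -3 (local minimum); x = -2 (local maximum); x = 0 (local minimum)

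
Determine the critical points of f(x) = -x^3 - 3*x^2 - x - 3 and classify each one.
f'(x) = -3*x^2 - 6*x - 1

Solve f'(x) = 0:
  3*x^2 + 6*x + 1 = 0 has no rational roots; quadratic formula: x = (-6 ± √24)/6.
  ⇒ x = -1 - sqrt(6)/3 ≈ -1.8165, -1 + sqrt(6)/3 ≈ -0.1835

f''(x) = -6*x - 6
Second-derivative test at each critical point:
  f''(-1.8165) = 4.8990 > 0 → local minimum
  f''(-0.1835) = -4.8990 < 0 → local maximum

Critical points: x = -1 - sqrt(6)/3 ≈ -1.8165 (local minimum); x = -1 + sqrt(6)/3 ≈ -0.1835 (local maximum)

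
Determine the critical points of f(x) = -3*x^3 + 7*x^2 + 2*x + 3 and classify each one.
f'(x) = -9*x^2 + 14*x + 2

Solve f'(x) = 0:
  9*x^2 - 14*x - 2 = 0 has no rational roots; quadratic formula: x = (14 ± √268)/18.
  ⇒ x = 7/9 - sqrt(67)/9 ≈ -0.1317, 7/9 + sqrt(67)/9 ≈ 1.6873

f''(x) = 14 - 18*x
Second-derivative test at each critical point:
  f''(-0.1317) = 16.3707 > 0 → local minimum
  f''(1.6873) = -16.3707 < 0 → local maximum

Critical points: x = 7/9 - sqrt(67)/9 ≈ -0.1317 (local minimum); x = 7/9 + sqrt(67)/9 ≈ 1.6873 (local maximum)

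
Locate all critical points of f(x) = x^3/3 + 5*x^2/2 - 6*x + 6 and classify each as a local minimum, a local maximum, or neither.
f'(x) = x^2 + 5*x - 6

Solve f'(x) = 0:
  Factor: x^2 + 5*x - 6 = (x - 1)*(x + 6) = 0.
  ⇒ x = -6, 1

f''(x) = 2*x + 5
Second-derivative test at each critical point:
  f''(-6) = -7 < 0 → local maximum
  f''(1) = 7 > 0 → local minimum

Critical points: x = -6 (local maximum); x = 1 (local minimum)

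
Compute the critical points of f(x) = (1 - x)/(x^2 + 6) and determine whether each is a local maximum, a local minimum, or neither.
f'(x) = (-x^2 + 2*x*(x - 1) - 6)/(x^2 + 6)^2

Solve f'(x) = 0:
  f'(x) = (x^2 - 2*x - 6)/(x^2 + 6)^2; the denominator is positive wherever f is defined, so f'(x) = 0 ⇔ x^2 - 2*x - 6 = 0.
  x^2 - 2*x - 6 = 0 has no rational roots; quadratic formula: x = (2 ± √28)/2.
  ⇒ x = 1 - sqrt(7) ≈ -1.6458, 1 + sqrt(7) ≈ 3.6458

f''(x) = 2*(4*x^2*(1 - x) + (3*x - 1)*(x^2 + 6))/(x^2 + 6)^3
Second-derivative test at each critical point:
  f''(-1.6458) = -0.0698 < 0 → local maximum
  f''(3.6458) = 0.0142 > 0 → local minimum

Critical points: x = 1 - sqrt(7) ≈ -1.6458 (local maximum); x = 1 + sqrt(7) ≈ 3.6458 (local minimum)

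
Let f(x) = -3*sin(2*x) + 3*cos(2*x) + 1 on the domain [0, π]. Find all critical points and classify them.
f'(x) = -6*sqrt(2)*sin(2*x + pi/4)

Solve f'(x) = 0 on [0, π]:
  f'(x) = 0 ⇔ -3*cos(2*x) = 3*sin(2*x) ⇔ tan(2*x) = -1, i.e. 2*x = arctan(-1) + nπ; keep the solutions lying in [0, π].
  ⇒ x = 3*pi/8 ≈ 1.1781, 7*pi/8 ≈ 2.7489

f''(x) = -12*sqrt(2)*cos(2*x + pi/4)
Second-derivative test at each critical point:
  f''(1.1781) = 16.9706 > 0 → local minimum
  f''(2.7489) = -16.9706 < 0 → local maximum

Critical points: x = 3*pi/8 ≈ 1.1781 (local minimum); x = 7*pi/8 ≈ 2.7489 (local maximum)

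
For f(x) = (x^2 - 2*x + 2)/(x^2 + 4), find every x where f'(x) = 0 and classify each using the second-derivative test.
f'(x) = 2*(x^2 + 2*x - 4)/(x^4 + 8*x^2 + 16)

Solve f'(x) = 0:
  f'(x) = 2*(x^2 + 2*x - 4)/(x^2 + 4)^2; the denominator is positive wherever f is defined, so f'(x) = 0 ⇔ 2*x^2 + 4*x - 8 = 0.
  Factor: 2*x^2 + 4*x - 8 = 2*(x^2 + 2*x - 4); x^2 + 2*x - 4 = 0 has no rational roots; quadratic formula: x = (-2 ± √20)/2.
  ⇒ x = -sqrt(5) - 1 ≈ -3.2361, -1 + sqrt(5) ≈ 1.2361

f''(x) = 4*(-x^3 - 3*x^2 + 12*x + 4)/(x^6 + 12*x^4 + 48*x^2 + 64)
Second-derivative test at each critical point:
  f''(-3.2361) = -0.0427 < 0 → local maximum
  f''(1.2361) = 0.2927 > 0 → local minimum

Critical points: x = -sqrt(5) - 1 ≈ -3.2361 (local maximum); x = -1 + sqrt(5) ≈ 1.2361 (local minimum)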